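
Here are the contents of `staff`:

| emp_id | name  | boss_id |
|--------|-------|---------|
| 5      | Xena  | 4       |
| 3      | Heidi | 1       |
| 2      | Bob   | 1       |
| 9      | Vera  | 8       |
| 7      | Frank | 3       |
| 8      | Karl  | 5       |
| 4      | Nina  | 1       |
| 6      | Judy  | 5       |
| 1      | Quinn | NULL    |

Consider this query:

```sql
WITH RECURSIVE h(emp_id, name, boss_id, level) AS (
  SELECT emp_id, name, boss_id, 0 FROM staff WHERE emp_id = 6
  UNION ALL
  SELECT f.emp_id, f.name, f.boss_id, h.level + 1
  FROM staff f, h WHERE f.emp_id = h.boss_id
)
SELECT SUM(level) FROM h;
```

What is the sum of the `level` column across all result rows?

6

Base: emp_id=6 (Judy), boss_id=5, level 0.
Iteration 1: join on emp_id=5 -> Xena (id 5, boss_id=4, level 1).
Iteration 2: join on emp_id=4 -> Nina (id 4, boss_id=1, level 2).
Iteration 3: join on emp_id=1 -> Quinn (id 1, boss_id=NULL, level 3).
Iteration 4: boss_id is NULL; no match; recursion stops.
SUM(level) = 0 + 1 + 2 + 3 = 6.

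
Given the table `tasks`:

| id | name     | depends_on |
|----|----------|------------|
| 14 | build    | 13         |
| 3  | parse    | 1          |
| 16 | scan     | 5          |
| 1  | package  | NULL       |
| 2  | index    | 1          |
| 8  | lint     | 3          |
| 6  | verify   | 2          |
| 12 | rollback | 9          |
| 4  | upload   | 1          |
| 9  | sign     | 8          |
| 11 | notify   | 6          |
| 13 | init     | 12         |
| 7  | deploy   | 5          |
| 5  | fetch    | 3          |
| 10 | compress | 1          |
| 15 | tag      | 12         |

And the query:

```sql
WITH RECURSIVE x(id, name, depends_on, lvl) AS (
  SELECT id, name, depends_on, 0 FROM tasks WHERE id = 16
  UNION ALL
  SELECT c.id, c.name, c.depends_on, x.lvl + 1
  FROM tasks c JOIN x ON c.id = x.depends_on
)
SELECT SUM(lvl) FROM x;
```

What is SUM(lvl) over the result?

6

Base: id=16 (scan), depends_on=5, lvl 0.
Iteration 1: join on id=5 -> fetch (id 5, depends_on=3, lvl 1).
Iteration 2: join on id=3 -> parse (id 3, depends_on=1, lvl 2).
Iteration 3: join on id=1 -> package (id 1, depends_on=NULL, lvl 3).
Iteration 4: depends_on is NULL; no match; recursion stops.
SUM(lvl) = 0 + 1 + 2 + 3 = 6.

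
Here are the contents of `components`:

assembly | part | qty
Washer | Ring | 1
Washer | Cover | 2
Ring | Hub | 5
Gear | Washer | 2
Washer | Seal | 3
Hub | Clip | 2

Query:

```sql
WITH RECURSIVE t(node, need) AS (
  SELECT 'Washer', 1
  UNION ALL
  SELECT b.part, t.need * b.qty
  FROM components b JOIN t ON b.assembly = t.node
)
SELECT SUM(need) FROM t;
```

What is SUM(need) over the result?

Base: (Washer, need=1).
Iteration 1: components of {Washer} -> Cover = 1*2 = 2, Ring = 1*1 = 1, Seal = 1*3 = 3.
Iteration 2: components of {Cover,Ring,Seal} -> Hub = 1*5 = 5.
Iteration 3: components of {Hub} -> Clip = 5*2 = 10.
Iteration 4: no further components; recursion stops.
SUM(need) = 1 + 2 + 1 + 3 + 5 + 10 = 22.

22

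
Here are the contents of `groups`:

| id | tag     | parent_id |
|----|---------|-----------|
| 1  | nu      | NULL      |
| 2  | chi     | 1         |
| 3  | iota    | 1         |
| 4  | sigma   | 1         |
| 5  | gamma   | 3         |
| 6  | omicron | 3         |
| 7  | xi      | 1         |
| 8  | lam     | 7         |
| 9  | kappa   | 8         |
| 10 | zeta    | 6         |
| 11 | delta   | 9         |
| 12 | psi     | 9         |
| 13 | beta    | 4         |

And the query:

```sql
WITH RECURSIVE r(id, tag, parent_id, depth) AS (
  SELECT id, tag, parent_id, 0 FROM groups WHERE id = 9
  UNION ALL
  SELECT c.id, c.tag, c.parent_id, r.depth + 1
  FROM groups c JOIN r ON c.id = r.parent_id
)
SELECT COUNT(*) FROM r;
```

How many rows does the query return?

Base: id=9 (kappa), parent_id=8, depth 0.
Iteration 1: join on id=8 -> lam (id 8, parent_id=7, depth 1).
Iteration 2: join on id=7 -> xi (id 7, parent_id=1, depth 2).
Iteration 3: join on id=1 -> nu (id 1, parent_id=NULL, depth 3).
Iteration 4: parent_id is NULL; no match; recursion stops.
Total rows emitted: 4.

4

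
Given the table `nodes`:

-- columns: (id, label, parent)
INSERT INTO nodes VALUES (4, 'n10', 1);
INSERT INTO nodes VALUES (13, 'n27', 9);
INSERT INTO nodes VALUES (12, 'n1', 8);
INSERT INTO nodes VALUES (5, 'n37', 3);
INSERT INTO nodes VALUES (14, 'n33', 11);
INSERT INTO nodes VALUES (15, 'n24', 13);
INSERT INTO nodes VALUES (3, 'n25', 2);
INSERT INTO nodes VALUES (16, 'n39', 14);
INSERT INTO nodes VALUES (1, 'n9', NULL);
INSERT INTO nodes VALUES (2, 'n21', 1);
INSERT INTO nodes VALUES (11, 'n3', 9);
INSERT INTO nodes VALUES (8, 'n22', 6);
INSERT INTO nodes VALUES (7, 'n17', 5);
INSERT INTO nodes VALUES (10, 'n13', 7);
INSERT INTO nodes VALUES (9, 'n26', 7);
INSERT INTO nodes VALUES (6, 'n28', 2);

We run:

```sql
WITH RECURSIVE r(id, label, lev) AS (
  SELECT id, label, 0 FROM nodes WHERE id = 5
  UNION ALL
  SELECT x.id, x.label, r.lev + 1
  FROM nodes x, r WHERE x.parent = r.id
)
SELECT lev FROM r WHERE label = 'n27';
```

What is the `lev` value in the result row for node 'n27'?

Base: id=5 (n37) at lev 0.
Iteration 1: rows with parent in {5} -> n17 (id 7, lev 1).
Iteration 2: rows with parent in {7} -> n26 (id 9, lev 2), n13 (id 10, lev 2).
Iteration 3: rows with parent in {9,10} -> n3 (id 11, lev 3), n27 (id 13, lev 3).
Iteration 4: rows with parent in {11,13} -> n33 (id 14, lev 4), n24 (id 15, lev 4).
Iteration 5: rows with parent in {14,15} -> n39 (id 16, lev 5).
Iteration 6: no rows with parent in {16}; recursion stops.

3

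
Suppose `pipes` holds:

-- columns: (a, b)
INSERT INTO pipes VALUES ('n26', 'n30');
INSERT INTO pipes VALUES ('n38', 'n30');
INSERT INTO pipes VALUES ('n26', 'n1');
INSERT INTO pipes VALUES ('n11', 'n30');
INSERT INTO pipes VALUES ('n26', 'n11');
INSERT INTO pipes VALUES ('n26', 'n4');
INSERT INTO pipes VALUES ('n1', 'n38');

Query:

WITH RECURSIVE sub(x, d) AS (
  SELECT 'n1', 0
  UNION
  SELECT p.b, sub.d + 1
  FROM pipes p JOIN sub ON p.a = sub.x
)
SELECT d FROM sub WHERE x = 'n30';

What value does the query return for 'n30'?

2

Base: (n1, d=0).
Iteration 1: edges from {n1} -> (n38, d=1).
Iteration 2: edges from {n38} -> (n30, d=2).
Iteration 3: no outgoing edges from {n30}; recursion stops.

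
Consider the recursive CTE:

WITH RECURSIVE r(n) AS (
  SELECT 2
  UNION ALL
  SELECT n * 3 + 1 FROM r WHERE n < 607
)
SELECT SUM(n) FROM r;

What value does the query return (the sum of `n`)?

907

Base: n=2.
Iteration 1: 2 < 607 holds -> n = 2 * 3 + 1 = 7.
Iteration 2: 7 < 607 holds -> n = 7 * 3 + 1 = 22.
Iteration 3: 22 < 607 holds -> n = 22 * 3 + 1 = 67.
Iteration 4: 67 < 607 holds -> n = 67 * 3 + 1 = 202.
Iteration 5: 202 < 607 holds -> n = 202 * 3 + 1 = 607.
Iteration 6: 607 < 607 fails; recursion stops.
SUM(n) = 2 + 7 + 22 + 67 + 202 + 607 = 907.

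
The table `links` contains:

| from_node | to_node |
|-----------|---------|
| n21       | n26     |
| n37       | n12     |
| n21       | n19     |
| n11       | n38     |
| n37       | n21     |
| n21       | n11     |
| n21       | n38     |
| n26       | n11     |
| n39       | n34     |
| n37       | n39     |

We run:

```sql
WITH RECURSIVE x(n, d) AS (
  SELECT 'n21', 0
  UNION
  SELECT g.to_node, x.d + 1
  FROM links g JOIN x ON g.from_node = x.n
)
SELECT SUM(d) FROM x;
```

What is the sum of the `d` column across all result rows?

11

Base: (n21, d=0).
Iteration 1: edges from {n21} -> (n11, d=1), (n19, d=1), (n26, d=1), (n38, d=1).
Iteration 2: edges from {n11,n19,n26,n38} -> (n11, d=2), (n38, d=2).
Iteration 3: edges from {n11,n38} -> (n38, d=3).
Iteration 4: no outgoing edges from {n38}; recursion stops.
SUM(d) = 0 + 1 + 1 + 1 + 1 + 2 + 2 + 3 = 11.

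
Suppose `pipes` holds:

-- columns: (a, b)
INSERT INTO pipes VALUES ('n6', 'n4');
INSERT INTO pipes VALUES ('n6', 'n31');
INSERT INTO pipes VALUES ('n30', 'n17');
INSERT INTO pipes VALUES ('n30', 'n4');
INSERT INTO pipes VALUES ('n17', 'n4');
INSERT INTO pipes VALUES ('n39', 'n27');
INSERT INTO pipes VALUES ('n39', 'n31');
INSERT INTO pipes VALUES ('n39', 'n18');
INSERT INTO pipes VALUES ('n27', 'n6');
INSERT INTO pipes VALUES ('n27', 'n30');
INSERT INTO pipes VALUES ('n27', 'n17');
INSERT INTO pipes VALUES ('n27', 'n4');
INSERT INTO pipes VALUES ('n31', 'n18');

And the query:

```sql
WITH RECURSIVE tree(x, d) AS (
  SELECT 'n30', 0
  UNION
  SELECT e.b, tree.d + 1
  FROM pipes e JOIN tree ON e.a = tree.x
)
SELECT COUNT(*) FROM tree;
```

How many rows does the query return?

Base: (n30, d=0).
Iteration 1: edges from {n30} -> (n17, d=1), (n4, d=1).
Iteration 2: edges from {n17,n4} -> (n4, d=2).
Iteration 3: no outgoing edges from {n4}; recursion stops.
Total rows emitted: 4.

4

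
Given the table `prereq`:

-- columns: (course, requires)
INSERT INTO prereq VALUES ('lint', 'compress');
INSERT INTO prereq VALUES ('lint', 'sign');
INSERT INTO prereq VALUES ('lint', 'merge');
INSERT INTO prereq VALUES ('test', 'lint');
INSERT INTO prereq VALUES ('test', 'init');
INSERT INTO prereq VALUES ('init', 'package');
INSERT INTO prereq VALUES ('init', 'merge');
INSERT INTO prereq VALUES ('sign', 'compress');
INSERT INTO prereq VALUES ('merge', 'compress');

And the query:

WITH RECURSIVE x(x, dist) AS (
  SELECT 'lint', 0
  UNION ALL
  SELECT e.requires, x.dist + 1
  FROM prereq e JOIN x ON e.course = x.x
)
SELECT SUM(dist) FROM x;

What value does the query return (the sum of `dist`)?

7

Base: (lint, dist=0).
Iteration 1: edges from {lint} -> (compress, dist=1), (merge, dist=1), (sign, dist=1).
Iteration 2: edges from {compress,merge,sign} -> (compress, dist=2) x2. [UNION ALL keeps all 2 new rows, including repeats]
Iteration 3: no outgoing edges from {compress}; recursion stops.
SUM(dist) = 0 + 1 + 1 + 1 + 2 + 2 = 7.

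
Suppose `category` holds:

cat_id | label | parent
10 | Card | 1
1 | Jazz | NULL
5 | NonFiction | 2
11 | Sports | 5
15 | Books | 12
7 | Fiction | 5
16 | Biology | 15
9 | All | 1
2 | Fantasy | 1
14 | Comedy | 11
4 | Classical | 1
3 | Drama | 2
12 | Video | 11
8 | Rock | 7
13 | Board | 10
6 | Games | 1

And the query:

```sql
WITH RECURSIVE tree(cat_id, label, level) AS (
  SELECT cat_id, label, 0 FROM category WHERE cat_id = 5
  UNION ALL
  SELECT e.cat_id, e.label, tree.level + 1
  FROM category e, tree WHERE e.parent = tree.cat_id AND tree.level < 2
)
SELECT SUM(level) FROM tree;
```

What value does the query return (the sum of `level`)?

8

Base: cat_id=5 (NonFiction) at level 0.
Iteration 1: rows with parent in {5} -> Fiction (id 7, level 1), Sports (id 11, level 1).
Iteration 2: rows with parent in {7,11} -> Rock (id 8, level 2), Video (id 12, level 2), Comedy (id 14, level 2).
Iteration 3: level < 2 fails for all current rows; recursion stops.
SUM(level) = 0 + 1 + 1 + 2 + 2 + 2 = 8.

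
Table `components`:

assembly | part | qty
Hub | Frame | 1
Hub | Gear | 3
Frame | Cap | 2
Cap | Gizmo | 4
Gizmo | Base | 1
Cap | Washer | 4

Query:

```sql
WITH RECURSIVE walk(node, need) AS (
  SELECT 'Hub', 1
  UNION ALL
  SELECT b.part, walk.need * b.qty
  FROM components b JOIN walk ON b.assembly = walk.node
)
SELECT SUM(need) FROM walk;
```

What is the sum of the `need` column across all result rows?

Base: (Hub, need=1).
Iteration 1: components of {Hub} -> Frame = 1*1 = 1, Gear = 1*3 = 3.
Iteration 2: components of {Frame,Gear} -> Cap = 1*2 = 2.
Iteration 3: components of {Cap} -> Gizmo = 2*4 = 8, Washer = 2*4 = 8.
Iteration 4: components of {Gizmo,Washer} -> Base = 8*1 = 8.
Iteration 5: no further components; recursion stops.
SUM(need) = 1 + 1 + 3 + 2 + 8 + 8 + 8 = 31.

31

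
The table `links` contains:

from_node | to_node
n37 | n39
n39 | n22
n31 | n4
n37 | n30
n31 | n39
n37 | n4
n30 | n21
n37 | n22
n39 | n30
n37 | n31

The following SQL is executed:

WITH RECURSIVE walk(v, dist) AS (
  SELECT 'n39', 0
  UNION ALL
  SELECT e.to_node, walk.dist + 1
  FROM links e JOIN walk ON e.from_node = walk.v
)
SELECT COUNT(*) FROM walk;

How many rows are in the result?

Base: (n39, dist=0).
Iteration 1: edges from {n39} -> (n22, dist=1), (n30, dist=1).
Iteration 2: edges from {n22,n30} -> (n21, dist=2).
Iteration 3: no outgoing edges from {n21}; recursion stops.
Total rows emitted: 4.

4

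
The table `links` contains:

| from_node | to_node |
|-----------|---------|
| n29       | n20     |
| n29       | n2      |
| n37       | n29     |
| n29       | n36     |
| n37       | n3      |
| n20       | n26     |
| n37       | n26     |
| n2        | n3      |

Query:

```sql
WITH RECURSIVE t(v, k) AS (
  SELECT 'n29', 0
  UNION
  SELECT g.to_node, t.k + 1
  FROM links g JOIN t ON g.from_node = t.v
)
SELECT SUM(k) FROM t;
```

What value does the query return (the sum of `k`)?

7

Base: (n29, k=0).
Iteration 1: edges from {n29} -> (n2, k=1), (n20, k=1), (n36, k=1).
Iteration 2: edges from {n2,n20,n36} -> (n26, k=2), (n3, k=2).
Iteration 3: no outgoing edges from {n26,n3}; recursion stops.
SUM(k) = 0 + 1 + 1 + 1 + 2 + 2 = 7.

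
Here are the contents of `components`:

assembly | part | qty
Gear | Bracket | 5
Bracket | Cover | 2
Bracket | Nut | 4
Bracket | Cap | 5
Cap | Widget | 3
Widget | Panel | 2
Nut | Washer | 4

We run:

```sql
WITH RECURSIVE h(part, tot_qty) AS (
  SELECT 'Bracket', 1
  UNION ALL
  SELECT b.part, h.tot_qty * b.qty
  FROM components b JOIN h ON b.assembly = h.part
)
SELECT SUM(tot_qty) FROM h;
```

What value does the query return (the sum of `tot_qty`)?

Base: (Bracket, tot_qty=1).
Iteration 1: components of {Bracket} -> Cap = 1*5 = 5, Cover = 1*2 = 2, Nut = 1*4 = 4.
Iteration 2: components of {Cap,Cover,Nut} -> Washer = 4*4 = 16, Widget = 5*3 = 15.
Iteration 3: components of {Washer,Widget} -> Panel = 15*2 = 30.
Iteration 4: no further components; recursion stops.
SUM(tot_qty) = 1 + 2 + 4 + 5 + 16 + 15 + 30 = 73.

73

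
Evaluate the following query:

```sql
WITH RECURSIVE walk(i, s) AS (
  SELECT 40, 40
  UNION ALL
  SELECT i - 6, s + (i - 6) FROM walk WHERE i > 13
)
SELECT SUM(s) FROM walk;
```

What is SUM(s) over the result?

Base: i=40, s=40.
Iteration 1: 40 > 13 holds -> i = 40 - 6 = 34, s = 40 + 34 = 74.
Iteration 2: 34 > 13 holds -> i = 34 - 6 = 28, s = 74 + 28 = 102.
Iteration 3: 28 > 13 holds -> i = 28 - 6 = 22, s = 102 + 22 = 124.
Iteration 4: 22 > 13 holds -> i = 22 - 6 = 16, s = 124 + 16 = 140.
Iteration 5: 16 > 13 holds -> i = 16 - 6 = 10, s = 140 + 10 = 150.
Iteration 6: 10 > 13 fails; recursion stops.
SUM(s) = 40 + 74 + 102 + 124 + 140 + 150 = 630.

630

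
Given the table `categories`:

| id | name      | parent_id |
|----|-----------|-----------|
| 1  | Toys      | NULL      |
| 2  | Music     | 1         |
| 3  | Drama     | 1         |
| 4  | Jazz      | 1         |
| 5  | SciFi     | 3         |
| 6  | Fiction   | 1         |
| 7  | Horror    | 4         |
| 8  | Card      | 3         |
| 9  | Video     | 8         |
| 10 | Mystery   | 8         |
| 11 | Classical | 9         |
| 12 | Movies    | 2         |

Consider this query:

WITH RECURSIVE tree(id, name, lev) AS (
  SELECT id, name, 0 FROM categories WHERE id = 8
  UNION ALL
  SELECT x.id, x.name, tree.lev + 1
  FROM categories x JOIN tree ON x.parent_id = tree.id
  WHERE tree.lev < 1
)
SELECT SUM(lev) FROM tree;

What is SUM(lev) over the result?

Base: id=8 (Card) at lev 0.
Iteration 1: rows with parent_id in {8} -> Video (id 9, lev 1), Mystery (id 10, lev 1).
Iteration 2: lev < 1 fails for all current rows; recursion stops.
SUM(lev) = 0 + 1 + 1 = 2.

2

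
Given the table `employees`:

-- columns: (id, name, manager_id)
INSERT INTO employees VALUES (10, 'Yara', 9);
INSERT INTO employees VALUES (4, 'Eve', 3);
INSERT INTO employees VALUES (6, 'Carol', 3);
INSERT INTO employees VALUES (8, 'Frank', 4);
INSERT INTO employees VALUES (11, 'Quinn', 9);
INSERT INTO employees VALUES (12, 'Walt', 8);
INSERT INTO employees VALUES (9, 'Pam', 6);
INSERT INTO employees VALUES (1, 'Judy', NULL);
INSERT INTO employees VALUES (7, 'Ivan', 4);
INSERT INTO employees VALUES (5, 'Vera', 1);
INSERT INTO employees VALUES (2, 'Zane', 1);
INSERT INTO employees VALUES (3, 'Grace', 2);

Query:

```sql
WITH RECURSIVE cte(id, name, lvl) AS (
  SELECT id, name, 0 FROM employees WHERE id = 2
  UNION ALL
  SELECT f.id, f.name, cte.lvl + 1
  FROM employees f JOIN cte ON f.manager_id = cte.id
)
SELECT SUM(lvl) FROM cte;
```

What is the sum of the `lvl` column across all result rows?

Base: id=2 (Zane) at lvl 0.
Iteration 1: rows with manager_id in {2} -> Grace (id 3, lvl 1).
Iteration 2: rows with manager_id in {3} -> Eve (id 4, lvl 2), Carol (id 6, lvl 2).
Iteration 3: rows with manager_id in {4,6} -> Ivan (id 7, lvl 3), Frank (id 8, lvl 3), Pam (id 9, lvl 3).
Iteration 4: rows with manager_id in {7,8,9} -> Yara (id 10, lvl 4), Quinn (id 11, lvl 4), Walt (id 12, lvl 4).
Iteration 5: no rows with manager_id in {10,11,12}; recursion stops.
SUM(lvl) = 0 + 1 + 2 + 2 + 3 + 3 + 3 + 4 + 4 + 4 = 26.

26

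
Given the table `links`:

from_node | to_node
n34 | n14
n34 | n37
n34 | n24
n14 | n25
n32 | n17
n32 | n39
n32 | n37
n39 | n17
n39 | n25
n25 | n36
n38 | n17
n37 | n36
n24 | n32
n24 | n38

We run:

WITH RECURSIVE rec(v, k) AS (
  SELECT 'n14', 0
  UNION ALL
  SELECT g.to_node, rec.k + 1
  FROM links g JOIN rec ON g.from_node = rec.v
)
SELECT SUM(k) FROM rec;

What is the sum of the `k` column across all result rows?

Base: (n14, k=0).
Iteration 1: edges from {n14} -> (n25, k=1).
Iteration 2: edges from {n25} -> (n36, k=2).
Iteration 3: no outgoing edges from {n36}; recursion stops.
SUM(k) = 0 + 1 + 2 = 3.

3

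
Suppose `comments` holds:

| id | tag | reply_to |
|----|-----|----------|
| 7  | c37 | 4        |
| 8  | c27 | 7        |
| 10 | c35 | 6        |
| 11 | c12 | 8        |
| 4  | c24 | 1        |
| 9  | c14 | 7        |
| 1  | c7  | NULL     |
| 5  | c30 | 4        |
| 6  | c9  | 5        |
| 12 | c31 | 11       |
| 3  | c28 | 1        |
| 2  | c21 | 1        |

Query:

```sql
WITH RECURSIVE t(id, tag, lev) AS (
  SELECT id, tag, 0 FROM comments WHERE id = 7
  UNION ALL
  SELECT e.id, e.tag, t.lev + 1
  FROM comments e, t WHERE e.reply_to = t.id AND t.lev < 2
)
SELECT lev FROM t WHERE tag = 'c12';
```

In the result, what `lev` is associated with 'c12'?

2

Base: id=7 (c37) at lev 0.
Iteration 1: rows with reply_to in {7} -> c27 (id 8, lev 1), c14 (id 9, lev 1).
Iteration 2: rows with reply_to in {8,9} -> c12 (id 11, lev 2).
Iteration 3: lev < 2 fails for all current rows; recursion stops.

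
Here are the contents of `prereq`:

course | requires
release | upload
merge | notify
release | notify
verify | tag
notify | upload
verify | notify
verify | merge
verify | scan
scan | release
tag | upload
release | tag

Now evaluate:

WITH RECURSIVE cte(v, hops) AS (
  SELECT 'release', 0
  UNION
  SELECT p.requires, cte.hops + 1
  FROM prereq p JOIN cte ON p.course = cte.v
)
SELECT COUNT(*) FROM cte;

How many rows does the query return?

5

Base: (release, hops=0).
Iteration 1: edges from {release} -> (notify, hops=1), (tag, hops=1), (upload, hops=1).
Iteration 2: edges from {notify,tag,upload} -> (upload, hops=2). [UNION drops 1 duplicate row(s)]
Iteration 3: no outgoing edges from {upload}; recursion stops.
Total rows emitted: 5.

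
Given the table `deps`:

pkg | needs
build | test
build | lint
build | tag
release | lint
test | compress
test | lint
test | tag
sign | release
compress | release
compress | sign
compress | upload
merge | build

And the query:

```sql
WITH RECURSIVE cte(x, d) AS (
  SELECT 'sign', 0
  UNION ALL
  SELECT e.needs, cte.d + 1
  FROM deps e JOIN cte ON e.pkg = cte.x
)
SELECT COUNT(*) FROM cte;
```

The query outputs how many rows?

3

Base: (sign, d=0).
Iteration 1: edges from {sign} -> (release, d=1).
Iteration 2: edges from {release} -> (lint, d=2).
Iteration 3: no outgoing edges from {lint}; recursion stops.
Total rows emitted: 3.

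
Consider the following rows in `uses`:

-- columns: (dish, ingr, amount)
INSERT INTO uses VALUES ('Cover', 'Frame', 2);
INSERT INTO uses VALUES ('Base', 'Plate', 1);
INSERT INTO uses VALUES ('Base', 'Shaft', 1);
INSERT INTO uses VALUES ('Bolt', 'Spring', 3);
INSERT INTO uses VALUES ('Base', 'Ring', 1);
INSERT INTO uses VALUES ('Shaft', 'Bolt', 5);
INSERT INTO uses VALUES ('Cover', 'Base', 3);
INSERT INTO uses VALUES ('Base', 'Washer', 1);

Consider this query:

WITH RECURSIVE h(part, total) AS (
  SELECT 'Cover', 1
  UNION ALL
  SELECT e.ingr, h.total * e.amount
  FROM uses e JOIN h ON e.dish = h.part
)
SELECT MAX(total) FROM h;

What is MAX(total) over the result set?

Base: (Cover, total=1).
Iteration 1: components of {Cover} -> Base = 1*3 = 3, Frame = 1*2 = 2.
Iteration 2: components of {Base,Frame} -> Plate = 3*1 = 3, Ring = 3*1 = 3, Shaft = 3*1 = 3, Washer = 3*1 = 3.
Iteration 3: components of {Plate,Ring,Shaft,Washer} -> Bolt = 3*5 = 15.
Iteration 4: components of {Bolt} -> Spring = 15*3 = 45.
Iteration 5: no further components; recursion stops.
total values: 1, 2, 3, 3, 3, 3, 3, 15, 45; the maximum is 45.

45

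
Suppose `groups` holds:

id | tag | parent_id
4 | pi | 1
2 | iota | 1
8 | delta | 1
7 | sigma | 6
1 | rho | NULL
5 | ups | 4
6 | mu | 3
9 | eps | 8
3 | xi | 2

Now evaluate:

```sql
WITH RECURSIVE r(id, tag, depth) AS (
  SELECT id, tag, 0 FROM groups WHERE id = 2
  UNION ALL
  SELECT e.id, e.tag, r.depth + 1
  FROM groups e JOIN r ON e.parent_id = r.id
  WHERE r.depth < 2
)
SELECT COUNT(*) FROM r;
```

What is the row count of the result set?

3

Base: id=2 (iota) at depth 0.
Iteration 1: rows with parent_id in {2} -> xi (id 3, depth 1).
Iteration 2: rows with parent_id in {3} -> mu (id 6, depth 2).
Iteration 3: depth < 2 fails for all current rows; recursion stops.
Total rows emitted: 3.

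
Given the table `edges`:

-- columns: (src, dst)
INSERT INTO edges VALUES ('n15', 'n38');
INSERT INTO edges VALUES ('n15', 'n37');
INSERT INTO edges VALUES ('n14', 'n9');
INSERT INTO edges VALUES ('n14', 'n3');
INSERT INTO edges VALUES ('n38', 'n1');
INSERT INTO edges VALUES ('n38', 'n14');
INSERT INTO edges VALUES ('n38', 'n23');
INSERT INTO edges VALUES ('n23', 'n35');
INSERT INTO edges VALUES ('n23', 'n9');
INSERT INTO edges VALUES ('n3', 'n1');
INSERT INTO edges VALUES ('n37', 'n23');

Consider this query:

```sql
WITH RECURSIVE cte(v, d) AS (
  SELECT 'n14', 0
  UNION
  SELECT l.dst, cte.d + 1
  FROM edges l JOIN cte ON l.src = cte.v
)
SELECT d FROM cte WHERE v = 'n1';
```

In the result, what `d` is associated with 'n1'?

Base: (n14, d=0).
Iteration 1: edges from {n14} -> (n3, d=1), (n9, d=1).
Iteration 2: edges from {n3,n9} -> (n1, d=2).
Iteration 3: no outgoing edges from {n1}; recursion stops.

2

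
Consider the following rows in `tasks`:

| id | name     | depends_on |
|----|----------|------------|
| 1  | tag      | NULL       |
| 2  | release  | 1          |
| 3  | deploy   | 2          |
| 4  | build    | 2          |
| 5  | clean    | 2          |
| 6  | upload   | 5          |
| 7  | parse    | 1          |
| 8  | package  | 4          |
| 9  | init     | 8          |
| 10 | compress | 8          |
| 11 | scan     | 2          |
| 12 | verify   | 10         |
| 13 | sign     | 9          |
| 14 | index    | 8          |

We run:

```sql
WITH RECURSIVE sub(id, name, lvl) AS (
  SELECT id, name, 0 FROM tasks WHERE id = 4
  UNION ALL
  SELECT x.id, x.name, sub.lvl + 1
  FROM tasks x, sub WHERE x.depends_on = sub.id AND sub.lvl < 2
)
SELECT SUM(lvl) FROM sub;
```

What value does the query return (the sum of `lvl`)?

7

Base: id=4 (build) at lvl 0.
Iteration 1: rows with depends_on in {4} -> package (id 8, lvl 1).
Iteration 2: rows with depends_on in {8} -> init (id 9, lvl 2), compress (id 10, lvl 2), index (id 14, lvl 2).
Iteration 3: lvl < 2 fails for all current rows; recursion stops.
SUM(lvl) = 0 + 1 + 2 + 2 + 2 = 7.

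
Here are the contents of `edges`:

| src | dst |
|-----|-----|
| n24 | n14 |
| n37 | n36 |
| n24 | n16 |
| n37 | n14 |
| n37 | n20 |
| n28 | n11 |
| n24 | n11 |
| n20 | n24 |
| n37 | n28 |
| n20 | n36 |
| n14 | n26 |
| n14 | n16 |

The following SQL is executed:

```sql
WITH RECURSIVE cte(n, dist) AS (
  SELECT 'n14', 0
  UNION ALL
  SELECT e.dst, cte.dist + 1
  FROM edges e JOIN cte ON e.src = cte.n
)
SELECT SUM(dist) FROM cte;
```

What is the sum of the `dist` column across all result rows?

Base: (n14, dist=0).
Iteration 1: edges from {n14} -> (n16, dist=1), (n26, dist=1).
Iteration 2: no outgoing edges from {n16,n26}; recursion stops.
SUM(dist) = 0 + 1 + 1 = 2.

2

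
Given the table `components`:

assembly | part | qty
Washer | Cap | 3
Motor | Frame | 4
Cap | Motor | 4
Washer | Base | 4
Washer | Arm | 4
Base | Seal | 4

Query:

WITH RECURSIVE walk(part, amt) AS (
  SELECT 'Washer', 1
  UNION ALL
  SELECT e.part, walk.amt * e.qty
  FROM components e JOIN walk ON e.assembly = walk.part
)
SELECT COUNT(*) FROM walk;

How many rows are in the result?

Base: (Washer, amt=1).
Iteration 1: components of {Washer} -> Arm = 1*4 = 4, Base = 1*4 = 4, Cap = 1*3 = 3.
Iteration 2: components of {Arm,Base,Cap} -> Motor = 3*4 = 12, Seal = 4*4 = 16.
Iteration 3: components of {Motor,Seal} -> Frame = 12*4 = 48.
Iteration 4: no further components; recursion stops.
Total rows emitted: 7.

7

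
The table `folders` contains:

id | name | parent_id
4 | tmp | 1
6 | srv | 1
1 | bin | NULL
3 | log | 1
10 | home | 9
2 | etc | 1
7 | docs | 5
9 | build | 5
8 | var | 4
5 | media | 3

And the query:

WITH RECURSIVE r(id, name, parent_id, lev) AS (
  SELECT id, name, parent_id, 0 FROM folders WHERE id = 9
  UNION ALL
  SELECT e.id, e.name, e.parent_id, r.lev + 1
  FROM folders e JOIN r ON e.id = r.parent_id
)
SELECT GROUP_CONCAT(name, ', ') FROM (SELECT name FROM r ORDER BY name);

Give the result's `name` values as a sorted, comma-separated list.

Base: id=9 (build), parent_id=5, lev 0.
Iteration 1: join on id=5 -> media (id 5, parent_id=3, lev 1).
Iteration 2: join on id=3 -> log (id 3, parent_id=1, lev 2).
Iteration 3: join on id=1 -> bin (id 1, parent_id=NULL, lev 3).
Iteration 4: parent_id is NULL; no match; recursion stops.

bin, build, log, media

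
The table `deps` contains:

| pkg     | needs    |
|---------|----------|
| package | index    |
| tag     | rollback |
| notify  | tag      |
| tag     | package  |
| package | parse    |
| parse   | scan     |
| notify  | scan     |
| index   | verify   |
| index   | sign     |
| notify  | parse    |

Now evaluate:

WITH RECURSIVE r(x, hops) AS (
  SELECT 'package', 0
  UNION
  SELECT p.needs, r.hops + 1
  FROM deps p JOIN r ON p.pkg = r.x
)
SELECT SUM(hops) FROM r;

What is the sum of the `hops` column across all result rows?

8

Base: (package, hops=0).
Iteration 1: edges from {package} -> (index, hops=1), (parse, hops=1).
Iteration 2: edges from {index,parse} -> (scan, hops=2), (sign, hops=2), (verify, hops=2).
Iteration 3: no outgoing edges from {scan,sign,verify}; recursion stops.
SUM(hops) = 0 + 1 + 1 + 2 + 2 + 2 = 8.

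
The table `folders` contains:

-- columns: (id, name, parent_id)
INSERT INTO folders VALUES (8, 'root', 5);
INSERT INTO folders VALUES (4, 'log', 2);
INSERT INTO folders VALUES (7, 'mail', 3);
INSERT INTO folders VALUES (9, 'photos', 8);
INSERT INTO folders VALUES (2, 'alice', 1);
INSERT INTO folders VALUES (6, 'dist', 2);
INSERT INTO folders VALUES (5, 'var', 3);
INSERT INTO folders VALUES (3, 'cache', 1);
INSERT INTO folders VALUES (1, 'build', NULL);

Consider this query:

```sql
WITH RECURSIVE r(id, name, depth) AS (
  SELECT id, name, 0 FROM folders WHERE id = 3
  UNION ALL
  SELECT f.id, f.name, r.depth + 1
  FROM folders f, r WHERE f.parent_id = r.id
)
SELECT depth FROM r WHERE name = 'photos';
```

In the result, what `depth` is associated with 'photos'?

Base: id=3 (cache) at depth 0.
Iteration 1: rows with parent_id in {3} -> var (id 5, depth 1), mail (id 7, depth 1).
Iteration 2: rows with parent_id in {5,7} -> root (id 8, depth 2).
Iteration 3: rows with parent_id in {8} -> photos (id 9, depth 3).
Iteration 4: no rows with parent_id in {9}; recursion stops.

3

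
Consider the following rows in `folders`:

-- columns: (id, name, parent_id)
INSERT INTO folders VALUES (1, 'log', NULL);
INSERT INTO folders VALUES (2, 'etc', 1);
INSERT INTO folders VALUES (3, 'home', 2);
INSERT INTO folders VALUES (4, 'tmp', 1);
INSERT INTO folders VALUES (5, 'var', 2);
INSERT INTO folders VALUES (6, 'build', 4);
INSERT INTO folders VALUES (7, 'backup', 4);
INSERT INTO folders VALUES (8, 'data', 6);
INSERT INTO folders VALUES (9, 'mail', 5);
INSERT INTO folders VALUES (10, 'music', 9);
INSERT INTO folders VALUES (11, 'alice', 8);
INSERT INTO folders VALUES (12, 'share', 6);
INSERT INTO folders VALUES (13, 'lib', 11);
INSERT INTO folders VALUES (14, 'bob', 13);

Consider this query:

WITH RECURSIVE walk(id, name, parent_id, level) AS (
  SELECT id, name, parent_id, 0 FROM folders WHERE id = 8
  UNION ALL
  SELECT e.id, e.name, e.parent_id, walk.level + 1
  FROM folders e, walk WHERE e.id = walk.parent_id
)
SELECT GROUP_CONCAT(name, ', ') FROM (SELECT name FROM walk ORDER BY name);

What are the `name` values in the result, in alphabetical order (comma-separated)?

Base: id=8 (data), parent_id=6, level 0.
Iteration 1: join on id=6 -> build (id 6, parent_id=4, level 1).
Iteration 2: join on id=4 -> tmp (id 4, parent_id=1, level 2).
Iteration 3: join on id=1 -> log (id 1, parent_id=NULL, level 3).
Iteration 4: parent_id is NULL; no match; recursion stops.

build, data, log, tmp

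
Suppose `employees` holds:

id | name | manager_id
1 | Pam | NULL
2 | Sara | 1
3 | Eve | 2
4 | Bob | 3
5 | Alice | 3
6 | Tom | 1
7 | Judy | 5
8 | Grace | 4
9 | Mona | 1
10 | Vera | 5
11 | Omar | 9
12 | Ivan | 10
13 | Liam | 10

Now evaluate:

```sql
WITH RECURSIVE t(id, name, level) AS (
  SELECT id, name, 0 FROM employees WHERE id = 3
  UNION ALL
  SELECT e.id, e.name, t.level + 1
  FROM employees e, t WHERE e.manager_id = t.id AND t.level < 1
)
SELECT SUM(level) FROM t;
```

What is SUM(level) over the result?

Base: id=3 (Eve) at level 0.
Iteration 1: rows with manager_id in {3} -> Bob (id 4, level 1), Alice (id 5, level 1).
Iteration 2: level < 1 fails for all current rows; recursion stops.
SUM(level) = 0 + 1 + 1 = 2.

2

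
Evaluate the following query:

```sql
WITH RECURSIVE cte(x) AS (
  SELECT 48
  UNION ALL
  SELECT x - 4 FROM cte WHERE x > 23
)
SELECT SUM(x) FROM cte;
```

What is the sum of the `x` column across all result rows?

Base: x=48.
Iteration 1: 48 > 23 holds -> x = 48 - 4 = 44.
Iteration 2: 44 > 23 holds -> x = 44 - 4 = 40.
Iteration 3: 40 > 23 holds -> x = 40 - 4 = 36.
Iteration 4: 36 > 23 holds -> x = 36 - 4 = 32.
Iteration 5: 32 > 23 holds -> x = 32 - 4 = 28.
Iteration 6: 28 > 23 holds -> x = 28 - 4 = 24.
Iteration 7: 24 > 23 holds -> x = 24 - 4 = 20.
Iteration 8: 20 > 23 fails; recursion stops.
SUM(x) = 48 + 44 + 40 + 36 + 32 + 28 + 24 + 20 = 272.

272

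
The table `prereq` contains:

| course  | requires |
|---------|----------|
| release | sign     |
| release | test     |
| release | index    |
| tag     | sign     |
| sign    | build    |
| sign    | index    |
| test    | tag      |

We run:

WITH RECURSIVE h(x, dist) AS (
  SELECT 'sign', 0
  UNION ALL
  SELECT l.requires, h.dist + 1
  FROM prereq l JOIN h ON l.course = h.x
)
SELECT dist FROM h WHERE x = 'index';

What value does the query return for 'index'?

1

Base: (sign, dist=0).
Iteration 1: edges from {sign} -> (build, dist=1), (index, dist=1).
Iteration 2: no outgoing edges from {build,index}; recursion stops.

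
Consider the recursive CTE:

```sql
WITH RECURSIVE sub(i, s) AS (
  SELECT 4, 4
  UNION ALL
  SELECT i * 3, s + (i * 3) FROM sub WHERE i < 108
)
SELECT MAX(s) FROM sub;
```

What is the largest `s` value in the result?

160

Base: i=4, s=4.
Iteration 1: 4 < 108 holds -> i = 4 * 3 = 12, s = 4 + 12 = 16.
Iteration 2: 12 < 108 holds -> i = 12 * 3 = 36, s = 16 + 36 = 52.
Iteration 3: 36 < 108 holds -> i = 36 * 3 = 108, s = 52 + 108 = 160.
Iteration 4: 108 < 108 fails; recursion stops.
s values: 4, 16, 52, 160; the maximum is 160.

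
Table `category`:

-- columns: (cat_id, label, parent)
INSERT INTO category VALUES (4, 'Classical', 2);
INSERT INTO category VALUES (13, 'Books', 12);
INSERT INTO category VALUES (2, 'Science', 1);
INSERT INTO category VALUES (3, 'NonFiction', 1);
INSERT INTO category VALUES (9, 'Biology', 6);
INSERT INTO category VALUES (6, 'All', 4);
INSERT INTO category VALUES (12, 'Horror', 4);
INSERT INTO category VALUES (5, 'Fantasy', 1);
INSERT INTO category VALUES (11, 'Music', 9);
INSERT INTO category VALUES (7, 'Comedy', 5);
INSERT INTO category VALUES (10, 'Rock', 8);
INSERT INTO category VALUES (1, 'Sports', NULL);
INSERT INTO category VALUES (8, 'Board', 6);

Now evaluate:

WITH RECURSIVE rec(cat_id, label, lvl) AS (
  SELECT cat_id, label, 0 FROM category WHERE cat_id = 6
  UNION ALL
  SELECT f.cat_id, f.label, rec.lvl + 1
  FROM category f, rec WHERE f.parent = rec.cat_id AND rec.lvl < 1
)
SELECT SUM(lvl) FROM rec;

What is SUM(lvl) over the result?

2

Base: cat_id=6 (All) at lvl 0.
Iteration 1: rows with parent in {6} -> Board (id 8, lvl 1), Biology (id 9, lvl 1).
Iteration 2: lvl < 1 fails for all current rows; recursion stops.
SUM(lvl) = 0 + 1 + 1 = 2.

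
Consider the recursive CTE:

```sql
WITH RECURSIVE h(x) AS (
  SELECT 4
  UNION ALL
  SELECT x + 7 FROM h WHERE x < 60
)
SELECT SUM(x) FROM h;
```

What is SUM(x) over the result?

Base: x=4.
Iteration 1: 4 < 60 holds -> x = 4 + 7 = 11.
Iteration 2: 11 < 60 holds -> x = 11 + 7 = 18.
Iteration 3: 18 < 60 holds -> x = 18 + 7 = 25.
Iteration 4: 25 < 60 holds -> x = 25 + 7 = 32.
Iteration 5: 32 < 60 holds -> x = 32 + 7 = 39.
Iteration 6: 39 < 60 holds -> x = 39 + 7 = 46.
Iteration 7: 46 < 60 holds -> x = 46 + 7 = 53.
Iteration 8: 53 < 60 holds -> x = 53 + 7 = 60.
Iteration 9: 60 < 60 fails; recursion stops.
SUM(x) = 4 + 11 + 18 + 25 + 32 + 39 + 46 + 53 + 60 = 288.

288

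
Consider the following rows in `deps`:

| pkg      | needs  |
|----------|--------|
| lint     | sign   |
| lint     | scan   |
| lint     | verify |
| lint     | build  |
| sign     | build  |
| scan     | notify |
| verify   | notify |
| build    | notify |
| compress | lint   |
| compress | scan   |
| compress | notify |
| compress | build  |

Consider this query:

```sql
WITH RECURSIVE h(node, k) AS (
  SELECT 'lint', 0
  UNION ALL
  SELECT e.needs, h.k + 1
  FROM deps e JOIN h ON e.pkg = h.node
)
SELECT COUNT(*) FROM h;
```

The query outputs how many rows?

10

Base: (lint, k=0).
Iteration 1: edges from {lint} -> (build, k=1), (scan, k=1), (sign, k=1), (verify, k=1).
Iteration 2: edges from {build,scan,sign,verify} -> (build, k=2), (notify, k=2) x3. [UNION ALL keeps all 4 new rows, including repeats]
Iteration 3: edges from {build,notify} -> (notify, k=3).
Iteration 4: no outgoing edges from {notify}; recursion stops.
Total rows emitted: 10.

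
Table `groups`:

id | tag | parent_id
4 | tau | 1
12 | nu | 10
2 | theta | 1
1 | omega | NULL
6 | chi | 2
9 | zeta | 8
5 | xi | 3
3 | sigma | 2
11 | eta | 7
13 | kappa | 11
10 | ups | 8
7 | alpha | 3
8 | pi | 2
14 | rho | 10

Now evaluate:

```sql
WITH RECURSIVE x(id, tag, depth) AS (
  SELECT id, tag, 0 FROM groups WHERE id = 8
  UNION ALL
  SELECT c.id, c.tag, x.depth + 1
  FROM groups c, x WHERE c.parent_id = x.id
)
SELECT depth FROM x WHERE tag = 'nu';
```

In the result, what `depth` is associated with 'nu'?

Base: id=8 (pi) at depth 0.
Iteration 1: rows with parent_id in {8} -> zeta (id 9, depth 1), ups (id 10, depth 1).
Iteration 2: rows with parent_id in {9,10} -> nu (id 12, depth 2), rho (id 14, depth 2).
Iteration 3: no rows with parent_id in {12,14}; recursion stops.

2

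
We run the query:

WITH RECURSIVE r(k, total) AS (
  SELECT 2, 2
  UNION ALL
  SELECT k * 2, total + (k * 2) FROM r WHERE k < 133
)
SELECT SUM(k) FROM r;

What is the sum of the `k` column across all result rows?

Base: k=2, total=2.
Iteration 1: 2 < 133 holds -> k = 2 * 2 = 4, total = 2 + 4 = 6.
Iteration 2: 4 < 133 holds -> k = 4 * 2 = 8, total = 6 + 8 = 14.
Iteration 3: 8 < 133 holds -> k = 8 * 2 = 16, total = 14 + 16 = 30.
Iteration 4: 16 < 133 holds -> k = 16 * 2 = 32, total = 30 + 32 = 62.
Iteration 5: 32 < 133 holds -> k = 32 * 2 = 64, total = 62 + 64 = 126.
Iteration 6: 64 < 133 holds -> k = 64 * 2 = 128, total = 126 + 128 = 254.
Iteration 7: 128 < 133 holds -> k = 128 * 2 = 256, total = 254 + 256 = 510.
Iteration 8: 256 < 133 fails; recursion stops.
SUM(k) = 2 + 4 + 8 + 16 + 32 + 64 + 128 + 256 = 510.

510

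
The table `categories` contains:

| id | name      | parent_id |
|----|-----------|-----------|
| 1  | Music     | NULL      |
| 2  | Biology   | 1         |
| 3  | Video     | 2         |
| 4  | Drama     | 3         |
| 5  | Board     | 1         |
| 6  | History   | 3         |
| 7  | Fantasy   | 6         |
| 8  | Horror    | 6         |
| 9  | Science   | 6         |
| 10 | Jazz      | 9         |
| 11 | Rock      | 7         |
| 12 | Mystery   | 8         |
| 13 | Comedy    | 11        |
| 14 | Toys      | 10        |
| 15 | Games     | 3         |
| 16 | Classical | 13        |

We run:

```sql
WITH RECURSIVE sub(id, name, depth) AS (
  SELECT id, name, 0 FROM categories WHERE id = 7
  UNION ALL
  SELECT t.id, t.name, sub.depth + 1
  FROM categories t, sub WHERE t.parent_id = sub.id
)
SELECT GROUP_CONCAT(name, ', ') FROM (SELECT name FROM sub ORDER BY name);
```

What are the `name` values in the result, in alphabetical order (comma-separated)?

Base: id=7 (Fantasy) at depth 0.
Iteration 1: rows with parent_id in {7} -> Rock (id 11, depth 1).
Iteration 2: rows with parent_id in {11} -> Comedy (id 13, depth 2).
Iteration 3: rows with parent_id in {13} -> Classical (id 16, depth 3).
Iteration 4: no rows with parent_id in {16}; recursion stops.

Classical, Comedy, Fantasy, Rock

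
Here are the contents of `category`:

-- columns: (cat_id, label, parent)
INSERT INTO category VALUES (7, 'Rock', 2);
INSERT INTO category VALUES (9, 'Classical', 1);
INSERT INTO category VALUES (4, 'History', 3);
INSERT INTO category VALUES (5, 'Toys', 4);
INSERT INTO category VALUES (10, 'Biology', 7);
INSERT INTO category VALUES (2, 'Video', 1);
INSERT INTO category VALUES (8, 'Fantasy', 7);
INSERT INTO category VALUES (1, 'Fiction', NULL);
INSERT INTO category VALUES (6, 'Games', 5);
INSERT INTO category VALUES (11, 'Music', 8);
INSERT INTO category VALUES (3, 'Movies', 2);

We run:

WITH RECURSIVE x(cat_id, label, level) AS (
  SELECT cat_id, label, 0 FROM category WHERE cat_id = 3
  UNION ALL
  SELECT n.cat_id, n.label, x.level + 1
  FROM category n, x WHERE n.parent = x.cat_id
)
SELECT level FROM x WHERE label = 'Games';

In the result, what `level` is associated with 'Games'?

3

Base: cat_id=3 (Movies) at level 0.
Iteration 1: rows with parent in {3} -> History (id 4, level 1).
Iteration 2: rows with parent in {4} -> Toys (id 5, level 2).
Iteration 3: rows with parent in {5} -> Games (id 6, level 3).
Iteration 4: no rows with parent in {6}; recursion stops.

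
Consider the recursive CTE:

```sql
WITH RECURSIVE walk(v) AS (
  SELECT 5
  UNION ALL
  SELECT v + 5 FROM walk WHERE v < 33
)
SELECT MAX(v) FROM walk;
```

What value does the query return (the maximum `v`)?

Base: v=5.
Iteration 1: 5 < 33 holds -> v = 5 + 5 = 10.
Iteration 2: 10 < 33 holds -> v = 10 + 5 = 15.
Iteration 3: 15 < 33 holds -> v = 15 + 5 = 20.
Iteration 4: 20 < 33 holds -> v = 20 + 5 = 25.
Iteration 5: 25 < 33 holds -> v = 25 + 5 = 30.
Iteration 6: 30 < 33 holds -> v = 30 + 5 = 35.
Iteration 7: 35 < 33 fails; recursion stops.
v values: 5, 10, 15, 20, 25, 30, 35; the maximum is 35.

35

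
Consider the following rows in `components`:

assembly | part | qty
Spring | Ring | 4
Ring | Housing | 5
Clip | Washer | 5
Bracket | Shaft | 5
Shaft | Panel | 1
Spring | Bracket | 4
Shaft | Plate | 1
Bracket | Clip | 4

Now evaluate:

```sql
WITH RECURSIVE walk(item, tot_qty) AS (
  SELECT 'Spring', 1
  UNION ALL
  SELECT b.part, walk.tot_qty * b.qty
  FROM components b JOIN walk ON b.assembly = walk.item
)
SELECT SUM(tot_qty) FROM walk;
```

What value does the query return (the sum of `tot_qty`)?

185

Base: (Spring, tot_qty=1).
Iteration 1: components of {Spring} -> Bracket = 1*4 = 4, Ring = 1*4 = 4.
Iteration 2: components of {Bracket,Ring} -> Clip = 4*4 = 16, Housing = 4*5 = 20, Shaft = 4*5 = 20.
Iteration 3: components of {Clip,Housing,Shaft} -> Panel = 20*1 = 20, Plate = 20*1 = 20, Washer = 16*5 = 80.
Iteration 4: no further components; recursion stops.
SUM(tot_qty) = 1 + 4 + 4 + 16 + 20 + 20 + 80 + 20 + 20 = 185.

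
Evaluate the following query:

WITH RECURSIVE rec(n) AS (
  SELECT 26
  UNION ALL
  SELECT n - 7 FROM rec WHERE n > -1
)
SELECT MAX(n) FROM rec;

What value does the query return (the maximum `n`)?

Base: n=26.
Iteration 1: 26 > -1 holds -> n = 26 - 7 = 19.
Iteration 2: 19 > -1 holds -> n = 19 - 7 = 12.
Iteration 3: 12 > -1 holds -> n = 12 - 7 = 5.
Iteration 4: 5 > -1 holds -> n = 5 - 7 = -2.
Iteration 5: -2 > -1 fails; recursion stops.
n values: 26, 19, 12, 5, -2; the maximum is 26.

26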